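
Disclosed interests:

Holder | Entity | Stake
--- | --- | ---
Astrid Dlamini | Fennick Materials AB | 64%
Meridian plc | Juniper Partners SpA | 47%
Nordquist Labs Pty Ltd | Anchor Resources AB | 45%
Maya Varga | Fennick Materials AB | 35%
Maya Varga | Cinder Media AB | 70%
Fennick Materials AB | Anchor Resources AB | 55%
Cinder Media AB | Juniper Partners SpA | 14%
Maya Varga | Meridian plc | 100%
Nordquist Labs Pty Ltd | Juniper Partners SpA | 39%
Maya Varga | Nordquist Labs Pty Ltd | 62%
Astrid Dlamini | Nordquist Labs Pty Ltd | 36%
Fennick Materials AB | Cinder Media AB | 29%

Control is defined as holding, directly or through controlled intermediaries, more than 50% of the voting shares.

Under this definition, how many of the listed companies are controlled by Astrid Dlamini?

2

Astrid holds 64% of Fennick, so Astrid controls Fennick.
Fennick holds 55% of Anchor, so Astrid controls Anchor.
No other company's threshold is met.
Astrid controls 2 companies.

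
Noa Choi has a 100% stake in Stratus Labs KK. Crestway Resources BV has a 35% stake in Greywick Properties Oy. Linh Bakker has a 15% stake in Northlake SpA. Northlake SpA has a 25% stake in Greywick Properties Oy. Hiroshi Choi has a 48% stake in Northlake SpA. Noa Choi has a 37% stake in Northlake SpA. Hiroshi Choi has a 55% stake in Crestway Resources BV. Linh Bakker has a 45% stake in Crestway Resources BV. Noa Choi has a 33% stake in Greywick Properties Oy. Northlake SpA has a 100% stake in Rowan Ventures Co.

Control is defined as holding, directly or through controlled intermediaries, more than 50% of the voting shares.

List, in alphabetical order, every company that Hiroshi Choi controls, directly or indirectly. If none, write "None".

Crestway Resources BV

Hiroshi holds 55% of Crestway, so Hiroshi controls Crestway.
No other company's threshold is met.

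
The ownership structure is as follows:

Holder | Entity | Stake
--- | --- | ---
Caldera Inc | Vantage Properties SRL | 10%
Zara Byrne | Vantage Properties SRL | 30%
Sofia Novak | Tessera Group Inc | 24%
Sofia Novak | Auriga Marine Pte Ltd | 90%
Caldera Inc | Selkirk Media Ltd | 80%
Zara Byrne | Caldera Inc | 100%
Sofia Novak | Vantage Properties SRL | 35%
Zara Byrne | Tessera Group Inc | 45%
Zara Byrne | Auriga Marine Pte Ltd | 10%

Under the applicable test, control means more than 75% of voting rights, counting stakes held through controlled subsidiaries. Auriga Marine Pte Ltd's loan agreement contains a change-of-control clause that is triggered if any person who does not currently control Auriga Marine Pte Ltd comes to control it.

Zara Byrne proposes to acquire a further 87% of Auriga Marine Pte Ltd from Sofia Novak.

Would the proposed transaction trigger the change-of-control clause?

The purchase adds only to Zara's holdings (Sofia's stake shrinks), so Zara is the only person who could newly come to control Auriga.
Zara holds 100% of Caldera, so Zara controls Caldera.
Caldera holds 80% of Selkirk, so Zara controls Selkirk.
In Auriga, Zara's side holds only 10%, not > 75%.
So before the transaction, Zara does not control Auriga.
After the purchase, Zara's direct stake in Auriga rises to 10% + 87% = 97%, and Sofia's stake falls to 3%.
Zara holds 97% of Auriga, so Zara controls Auriga.
Zara did not control Auriga before and does after, so the clause is triggered.

Yes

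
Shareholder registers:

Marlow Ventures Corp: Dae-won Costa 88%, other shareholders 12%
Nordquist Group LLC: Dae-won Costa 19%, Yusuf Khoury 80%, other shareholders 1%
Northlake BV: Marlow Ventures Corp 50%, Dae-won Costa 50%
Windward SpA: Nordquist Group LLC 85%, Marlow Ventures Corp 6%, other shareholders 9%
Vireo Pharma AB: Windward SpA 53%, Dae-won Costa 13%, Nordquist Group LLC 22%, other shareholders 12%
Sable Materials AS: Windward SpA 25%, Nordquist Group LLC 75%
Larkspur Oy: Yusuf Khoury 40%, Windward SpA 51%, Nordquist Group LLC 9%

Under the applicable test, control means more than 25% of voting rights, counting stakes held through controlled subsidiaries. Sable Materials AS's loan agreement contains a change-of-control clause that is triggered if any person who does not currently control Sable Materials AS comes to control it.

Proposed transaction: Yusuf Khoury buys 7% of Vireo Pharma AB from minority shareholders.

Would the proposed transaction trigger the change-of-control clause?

No

The purchase changes only Yusuf's holdings, so Yusuf is the only person who could newly come to control Sable.
Yusuf holds 80% of Nordquist, so Yusuf controls Nordquist.
Nordquist holds 85% of Windward, so Yusuf controls Windward.
Windward and Nordquist together hold 25% + 75% = 100% of Sable, so Yusuf controls Sable.
So Yusuf already controls Sable before the transaction.
After the purchase, Yusuf holds 7% of Vireo directly.
Yusuf controlled Sable already, so this is not a new person acquiring control; every other person's position is unchanged or reduced.
No new person acquires control, so the clause is not triggered.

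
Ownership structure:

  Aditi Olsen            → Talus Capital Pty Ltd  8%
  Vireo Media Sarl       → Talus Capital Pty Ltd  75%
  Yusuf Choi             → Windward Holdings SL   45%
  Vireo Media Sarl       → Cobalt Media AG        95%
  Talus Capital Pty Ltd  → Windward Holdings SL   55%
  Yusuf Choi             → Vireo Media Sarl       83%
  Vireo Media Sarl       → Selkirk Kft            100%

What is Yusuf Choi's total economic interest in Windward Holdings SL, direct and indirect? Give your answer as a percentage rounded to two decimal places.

Yusuf reaches Windward along 2 paths.
Via Vireo → Talus: 83% × 75% × 55% = 34.2375%.
Direct stake: 45% = 45%.
Total: 34.2375% + 45% = 79.2375%.
Rounded: 79.24%.

79.24%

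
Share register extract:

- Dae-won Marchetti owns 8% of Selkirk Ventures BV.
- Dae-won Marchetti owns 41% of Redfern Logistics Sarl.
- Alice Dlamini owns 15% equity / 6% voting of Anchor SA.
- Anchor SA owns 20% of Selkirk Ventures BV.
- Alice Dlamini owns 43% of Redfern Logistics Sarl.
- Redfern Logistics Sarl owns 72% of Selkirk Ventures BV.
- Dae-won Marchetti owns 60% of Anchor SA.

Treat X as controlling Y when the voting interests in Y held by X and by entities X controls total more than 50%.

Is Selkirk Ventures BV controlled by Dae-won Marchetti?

Dae-won holds 60% of Anchor, so Dae-won controls Anchor.
In Selkirk, Dae-won's side holds only 8% + 20% = 28%, not > 50%.
So Dae-won does not control Selkirk.

No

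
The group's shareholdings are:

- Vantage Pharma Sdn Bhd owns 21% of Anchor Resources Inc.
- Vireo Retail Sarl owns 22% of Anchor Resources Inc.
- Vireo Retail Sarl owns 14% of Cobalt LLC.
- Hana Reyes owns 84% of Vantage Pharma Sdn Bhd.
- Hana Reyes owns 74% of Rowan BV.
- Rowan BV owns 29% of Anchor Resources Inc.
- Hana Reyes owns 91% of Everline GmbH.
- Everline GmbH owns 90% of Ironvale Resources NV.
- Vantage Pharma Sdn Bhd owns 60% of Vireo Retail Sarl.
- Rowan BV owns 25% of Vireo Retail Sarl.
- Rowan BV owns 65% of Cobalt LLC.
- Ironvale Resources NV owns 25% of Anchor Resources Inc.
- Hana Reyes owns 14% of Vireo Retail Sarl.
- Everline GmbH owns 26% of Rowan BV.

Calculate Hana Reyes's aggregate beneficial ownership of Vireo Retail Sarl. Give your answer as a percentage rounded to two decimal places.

88.82%

Hana reaches Vireo along 4 paths.
Direct stake: 14% = 14%.
Via Rowan: 74% × 25% = 18.5%.
Via Everline → Rowan: 91% × 26% × 25% = 5.915%.
Via Vantage: 84% × 60% = 50.4%.
Total: 14% + 18.5% + 5.915% + 50.4% = 88.815%.
Rounded: 88.82%.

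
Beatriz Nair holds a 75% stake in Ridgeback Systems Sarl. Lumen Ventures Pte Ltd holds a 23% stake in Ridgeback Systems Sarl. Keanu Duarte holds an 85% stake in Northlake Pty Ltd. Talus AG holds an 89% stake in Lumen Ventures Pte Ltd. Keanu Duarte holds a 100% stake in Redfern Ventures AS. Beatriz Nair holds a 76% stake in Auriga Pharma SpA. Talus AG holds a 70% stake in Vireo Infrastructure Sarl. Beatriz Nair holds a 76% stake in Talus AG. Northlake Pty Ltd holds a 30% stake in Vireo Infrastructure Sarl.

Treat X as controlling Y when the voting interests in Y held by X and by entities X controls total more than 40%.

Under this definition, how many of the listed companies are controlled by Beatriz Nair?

Beatriz holds 76% of Auriga, so Beatriz controls Auriga.
Beatriz holds 76% of Talus, so Beatriz controls Talus.
Talus holds 89% of Lumen, so Beatriz controls Lumen.
Beatriz and Lumen together hold 75% + 23% = 98% of Ridgeback, so Beatriz controls Ridgeback.
Talus holds 70% of Vireo, so Beatriz controls Vireo.
No other company's threshold is met.
Beatriz controls 5 companies.

5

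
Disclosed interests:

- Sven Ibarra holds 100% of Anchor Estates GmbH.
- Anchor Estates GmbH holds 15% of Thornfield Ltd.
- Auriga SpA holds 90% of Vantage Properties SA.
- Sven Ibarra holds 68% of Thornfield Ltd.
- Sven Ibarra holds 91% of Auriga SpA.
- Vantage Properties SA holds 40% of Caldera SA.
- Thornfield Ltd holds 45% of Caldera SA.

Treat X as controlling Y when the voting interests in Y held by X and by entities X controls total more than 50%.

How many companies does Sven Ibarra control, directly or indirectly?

Sven holds 91% of Auriga, so Sven controls Auriga.
Sven holds 100% of Anchor, so Sven controls Anchor.
Auriga holds 90% of Vantage, so Sven controls Vantage.
Sven and Anchor together hold 68% + 15% = 83% of Thornfield, so Sven controls Thornfield.
Thornfield and Vantage together hold 45% + 40% = 85% of Caldera, so Sven controls Caldera.
Sven controls 5 companies.

5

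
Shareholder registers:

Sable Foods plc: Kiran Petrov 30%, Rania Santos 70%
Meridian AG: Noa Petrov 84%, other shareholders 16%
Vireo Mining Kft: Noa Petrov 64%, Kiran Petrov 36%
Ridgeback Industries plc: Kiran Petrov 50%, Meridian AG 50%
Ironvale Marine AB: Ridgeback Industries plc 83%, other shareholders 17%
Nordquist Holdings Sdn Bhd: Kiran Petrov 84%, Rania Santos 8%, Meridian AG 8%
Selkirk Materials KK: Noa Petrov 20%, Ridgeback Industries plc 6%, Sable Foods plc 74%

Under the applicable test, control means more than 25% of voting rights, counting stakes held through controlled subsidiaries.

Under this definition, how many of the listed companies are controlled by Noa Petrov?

Noa holds 84% of Meridian, so Noa controls Meridian.
Noa holds 64% of Vireo, so Noa controls Vireo.
Meridian holds 50% of Ridgeback, so Noa controls Ridgeback.
Ridgeback holds 83% of Ironvale, so Noa controls Ironvale.
Noa and Ridgeback together hold 20% + 6% = 26% of Selkirk, so Noa controls Selkirk.
No other company's threshold is met.
Noa controls 5 companies.

5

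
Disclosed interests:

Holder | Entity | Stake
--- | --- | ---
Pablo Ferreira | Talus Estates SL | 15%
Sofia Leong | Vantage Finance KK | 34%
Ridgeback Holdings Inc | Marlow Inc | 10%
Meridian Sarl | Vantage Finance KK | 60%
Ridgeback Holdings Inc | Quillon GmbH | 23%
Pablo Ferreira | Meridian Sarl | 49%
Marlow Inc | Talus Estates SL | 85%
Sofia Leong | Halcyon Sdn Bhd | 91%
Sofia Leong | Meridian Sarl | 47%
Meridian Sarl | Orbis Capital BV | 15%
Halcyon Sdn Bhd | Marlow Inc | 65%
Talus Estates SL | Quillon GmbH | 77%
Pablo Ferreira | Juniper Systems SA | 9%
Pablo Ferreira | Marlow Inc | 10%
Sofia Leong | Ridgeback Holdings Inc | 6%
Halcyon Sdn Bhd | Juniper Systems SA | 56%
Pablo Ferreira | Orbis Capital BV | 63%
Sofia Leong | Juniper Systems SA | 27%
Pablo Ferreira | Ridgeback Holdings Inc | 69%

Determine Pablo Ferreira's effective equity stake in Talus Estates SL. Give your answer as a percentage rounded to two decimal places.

Pablo reaches Talus along 3 paths.
Direct stake: 15% = 15%.
Via Ridgeback → Marlow: 69% × 10% × 85% = 5.865%.
Via Marlow: 10% × 85% = 8.5%.
Total: 15% + 5.865% + 8.5% = 29.365%.
Rounded: 29.37%.

29.37%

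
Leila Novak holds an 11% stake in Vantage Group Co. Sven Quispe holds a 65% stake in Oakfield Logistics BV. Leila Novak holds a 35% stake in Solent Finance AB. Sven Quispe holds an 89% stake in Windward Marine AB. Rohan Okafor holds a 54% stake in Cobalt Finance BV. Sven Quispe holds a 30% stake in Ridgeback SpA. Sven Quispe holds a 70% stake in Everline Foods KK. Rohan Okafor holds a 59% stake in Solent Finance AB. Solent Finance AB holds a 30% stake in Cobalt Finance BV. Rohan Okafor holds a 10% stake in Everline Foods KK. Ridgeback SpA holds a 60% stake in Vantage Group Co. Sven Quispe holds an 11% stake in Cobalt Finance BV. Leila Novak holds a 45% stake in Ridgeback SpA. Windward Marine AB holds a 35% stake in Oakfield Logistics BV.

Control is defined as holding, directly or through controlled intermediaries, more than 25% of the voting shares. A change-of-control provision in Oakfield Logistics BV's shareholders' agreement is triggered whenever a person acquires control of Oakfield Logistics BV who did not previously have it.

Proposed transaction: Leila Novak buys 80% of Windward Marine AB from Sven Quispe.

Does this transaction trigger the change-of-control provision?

The purchase adds only to Leila's holdings (Sven's stake shrinks), so Leila is the only person who could newly come to control Oakfield.
Leila holds 45% of Ridgeback, so Leila controls Ridgeback.
Leila holds 35% of Solent, so Leila controls Solent.
Ridgeback and Leila together hold 60% + 11% = 71% of Vantage, so Leila controls Vantage.
Solent holds 30% of Cobalt, so Leila controls Cobalt.
Neither Leila nor any entity Leila controls holds any voting interest in Oakfield.
So before the transaction, Leila does not control Oakfield.
After the purchase, Leila holds 80% of Windward directly, and Sven's stake falls to 9%.
Leila holds 80% of Windward, so Leila controls Windward.
Windward holds 35% of Oakfield, so Leila controls Oakfield.
Leila did not control Oakfield before and does after, so the clause is triggered.

Yes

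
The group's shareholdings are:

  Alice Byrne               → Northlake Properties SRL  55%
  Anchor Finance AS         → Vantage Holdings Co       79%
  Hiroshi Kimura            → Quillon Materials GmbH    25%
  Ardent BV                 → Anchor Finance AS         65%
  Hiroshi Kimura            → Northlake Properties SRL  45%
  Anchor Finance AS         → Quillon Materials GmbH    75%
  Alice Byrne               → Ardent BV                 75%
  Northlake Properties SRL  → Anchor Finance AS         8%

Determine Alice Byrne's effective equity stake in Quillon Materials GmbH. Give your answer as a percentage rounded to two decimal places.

Alice reaches Quillon along 2 paths.
Via Ardent → Anchor: 75% × 65% × 75% = 36.5625%.
Via Northlake → Anchor: 55% × 8% × 75% = 3.3%.
Total: 36.5625% + 3.3% = 39.8625%.
Rounded: 39.86%.

39.86%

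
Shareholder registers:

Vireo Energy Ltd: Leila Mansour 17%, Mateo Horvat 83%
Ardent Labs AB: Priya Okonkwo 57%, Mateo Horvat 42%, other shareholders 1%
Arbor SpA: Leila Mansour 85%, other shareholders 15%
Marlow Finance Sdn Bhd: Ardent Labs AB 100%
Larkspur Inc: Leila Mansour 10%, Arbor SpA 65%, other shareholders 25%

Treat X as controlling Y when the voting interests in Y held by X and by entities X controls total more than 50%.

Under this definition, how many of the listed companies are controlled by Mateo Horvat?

Mateo holds 83% of Vireo, so Mateo controls Vireo.
No other company's threshold is met.
Mateo controls 1 company.

1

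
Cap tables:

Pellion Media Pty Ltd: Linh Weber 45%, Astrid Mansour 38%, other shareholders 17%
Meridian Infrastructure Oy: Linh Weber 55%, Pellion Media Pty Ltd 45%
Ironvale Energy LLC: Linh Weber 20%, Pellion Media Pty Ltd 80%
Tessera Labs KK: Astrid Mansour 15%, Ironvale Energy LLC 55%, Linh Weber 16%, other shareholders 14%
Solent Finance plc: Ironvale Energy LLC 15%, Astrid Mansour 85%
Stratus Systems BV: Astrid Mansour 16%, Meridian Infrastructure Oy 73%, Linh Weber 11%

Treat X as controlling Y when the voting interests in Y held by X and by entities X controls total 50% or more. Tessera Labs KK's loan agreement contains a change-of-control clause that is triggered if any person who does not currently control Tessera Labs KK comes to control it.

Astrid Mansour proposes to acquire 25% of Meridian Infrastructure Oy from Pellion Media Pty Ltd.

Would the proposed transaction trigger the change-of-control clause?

The purchase adds only to Astrid's holdings (Pellion's stake shrinks), so Astrid is the only person who could newly come to control Tessera.
Astrid holds 85% of Solent, so Astrid controls Solent.
In Tessera, Astrid's side holds only 15%, not ≥ 50%.
So before the transaction, Astrid does not control Tessera.
After the purchase, Astrid holds 25% of Meridian directly, and Pellion's stake falls to 20%.
Astrid's side now holds 25% of Meridian, not ≥ 50%, so Astrid still does not control Meridian.
After the transaction, Astrid's side holds 15% of Tessera, not ≥ 50%, so Astrid still does not control Tessera.
No new person acquires control, so the clause is not triggered.

No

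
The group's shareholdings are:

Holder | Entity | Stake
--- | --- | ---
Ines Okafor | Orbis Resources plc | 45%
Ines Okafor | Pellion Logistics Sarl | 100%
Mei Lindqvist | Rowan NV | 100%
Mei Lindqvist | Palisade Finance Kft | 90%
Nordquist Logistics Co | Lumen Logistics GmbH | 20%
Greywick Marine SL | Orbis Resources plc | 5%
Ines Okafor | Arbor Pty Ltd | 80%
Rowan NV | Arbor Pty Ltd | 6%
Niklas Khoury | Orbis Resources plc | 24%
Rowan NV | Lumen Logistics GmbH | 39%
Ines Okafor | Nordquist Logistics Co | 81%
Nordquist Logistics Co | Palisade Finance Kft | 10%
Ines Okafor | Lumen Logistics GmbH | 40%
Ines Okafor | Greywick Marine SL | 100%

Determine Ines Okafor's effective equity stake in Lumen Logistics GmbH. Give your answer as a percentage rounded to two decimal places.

Ines reaches Lumen along 2 paths.
Direct stake: 40% = 40%.
Via Nordquist: 81% × 20% = 16.2%.
Total: 40% + 16.2% = 56.2%.
Rounded: 56.20%.

56.20%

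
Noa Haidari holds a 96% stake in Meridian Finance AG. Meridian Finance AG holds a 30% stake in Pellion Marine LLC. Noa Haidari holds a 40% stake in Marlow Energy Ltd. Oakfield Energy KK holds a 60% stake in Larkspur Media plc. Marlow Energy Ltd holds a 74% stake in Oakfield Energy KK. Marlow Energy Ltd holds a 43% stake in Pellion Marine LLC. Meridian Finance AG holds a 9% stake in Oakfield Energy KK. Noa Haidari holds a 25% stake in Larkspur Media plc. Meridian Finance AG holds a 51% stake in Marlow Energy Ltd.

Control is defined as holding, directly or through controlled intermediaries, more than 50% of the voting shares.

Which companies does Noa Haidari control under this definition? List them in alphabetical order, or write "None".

Larkspur Media plc, Marlow Energy Ltd, Meridian Finance AG, Oakfield Energy KK, Pellion Marine LLC

Noa holds 96% of Meridian, so Noa controls Meridian.
Noa and Meridian together hold 40% + 51% = 91% of Marlow, so Noa controls Marlow.
Marlow and Meridian together hold 43% + 30% = 73% of Pellion, so Noa controls Pellion.
Marlow and Meridian together hold 74% + 9% = 83% of Oakfield, so Noa controls Oakfield.
Oakfield and Noa together hold 60% + 25% = 85% of Larkspur, so Noa controls Larkspur.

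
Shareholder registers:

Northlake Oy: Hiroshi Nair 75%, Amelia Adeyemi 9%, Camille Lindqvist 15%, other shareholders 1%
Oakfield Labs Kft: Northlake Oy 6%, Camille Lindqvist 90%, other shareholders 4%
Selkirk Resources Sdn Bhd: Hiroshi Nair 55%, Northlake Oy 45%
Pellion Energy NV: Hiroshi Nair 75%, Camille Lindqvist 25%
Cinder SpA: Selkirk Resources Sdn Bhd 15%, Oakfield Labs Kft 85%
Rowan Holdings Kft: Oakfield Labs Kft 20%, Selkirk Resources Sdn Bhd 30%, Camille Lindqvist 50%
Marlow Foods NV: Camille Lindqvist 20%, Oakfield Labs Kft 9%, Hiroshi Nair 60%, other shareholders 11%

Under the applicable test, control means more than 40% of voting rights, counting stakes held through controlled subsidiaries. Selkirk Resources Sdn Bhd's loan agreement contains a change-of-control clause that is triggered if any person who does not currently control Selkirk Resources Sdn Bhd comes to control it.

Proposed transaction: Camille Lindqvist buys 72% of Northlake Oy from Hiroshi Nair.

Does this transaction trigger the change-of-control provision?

Yes

The purchase adds only to Camille's holdings (Hiroshi's stake shrinks), so Camille is the only person who could newly come to control Selkirk.
Camille holds 90% of Oakfield, so Camille controls Oakfield.
Oakfield holds 85% of Cinder, so Camille controls Cinder.
Oakfield and Camille together hold 20% + 50% = 70% of Rowan, so Camille controls Rowan.
Neither Camille nor any entity Camille controls holds any voting interest in Selkirk.
So before the transaction, Camille does not control Selkirk.
After the purchase, Camille's direct stake in Northlake rises to 15% + 72% = 87%, and Hiroshi's stake falls to 3%.
Camille holds 87% of Northlake, so Camille controls Northlake.
Northlake holds 45% of Selkirk, so Camille controls Selkirk.
Camille did not control Selkirk before and does after, so the clause is triggered.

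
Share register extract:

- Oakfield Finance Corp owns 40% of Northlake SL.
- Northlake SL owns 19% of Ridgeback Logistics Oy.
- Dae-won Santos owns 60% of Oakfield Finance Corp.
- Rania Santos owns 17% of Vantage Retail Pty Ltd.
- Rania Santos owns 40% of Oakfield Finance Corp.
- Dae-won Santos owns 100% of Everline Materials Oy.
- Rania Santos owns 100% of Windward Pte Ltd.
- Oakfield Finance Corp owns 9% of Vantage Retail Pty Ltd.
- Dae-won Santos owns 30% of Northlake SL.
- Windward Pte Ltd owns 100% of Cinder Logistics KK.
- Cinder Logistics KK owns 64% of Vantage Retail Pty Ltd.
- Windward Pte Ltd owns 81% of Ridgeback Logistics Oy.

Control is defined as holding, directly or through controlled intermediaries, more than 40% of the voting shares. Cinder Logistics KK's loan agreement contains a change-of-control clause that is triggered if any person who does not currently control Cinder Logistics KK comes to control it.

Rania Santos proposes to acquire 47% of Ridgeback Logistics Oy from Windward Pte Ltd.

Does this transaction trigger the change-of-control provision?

The purchase adds only to Rania's holdings (Windward's stake shrinks), so Rania is the only person who could newly come to control Cinder.
Rania holds 100% of Windward, so Rania controls Windward.
Windward holds 100% of Cinder, so Rania controls Cinder.
So Rania already controls Cinder before the transaction.
After the purchase, Rania holds 47% of Ridgeback directly, and Windward's stake falls to 34%.
Rania controlled Cinder already, so this is not a new person acquiring control; every other person's position is unchanged or reduced.
No new person acquires control, so the clause is not triggered.

No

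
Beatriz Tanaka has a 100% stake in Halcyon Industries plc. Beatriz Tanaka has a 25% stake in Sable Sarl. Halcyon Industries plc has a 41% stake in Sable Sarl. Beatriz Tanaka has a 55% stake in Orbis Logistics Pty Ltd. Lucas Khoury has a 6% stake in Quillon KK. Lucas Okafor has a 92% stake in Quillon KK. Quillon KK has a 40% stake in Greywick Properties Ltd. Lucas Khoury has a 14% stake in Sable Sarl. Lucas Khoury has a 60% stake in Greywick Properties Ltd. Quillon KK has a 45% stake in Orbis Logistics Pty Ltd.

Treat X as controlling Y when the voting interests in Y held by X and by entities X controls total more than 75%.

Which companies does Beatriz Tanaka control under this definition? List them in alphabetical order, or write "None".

Halcyon Industries plc

Beatriz holds 100% of Halcyon, so Beatriz controls Halcyon.
No other company's threshold is met.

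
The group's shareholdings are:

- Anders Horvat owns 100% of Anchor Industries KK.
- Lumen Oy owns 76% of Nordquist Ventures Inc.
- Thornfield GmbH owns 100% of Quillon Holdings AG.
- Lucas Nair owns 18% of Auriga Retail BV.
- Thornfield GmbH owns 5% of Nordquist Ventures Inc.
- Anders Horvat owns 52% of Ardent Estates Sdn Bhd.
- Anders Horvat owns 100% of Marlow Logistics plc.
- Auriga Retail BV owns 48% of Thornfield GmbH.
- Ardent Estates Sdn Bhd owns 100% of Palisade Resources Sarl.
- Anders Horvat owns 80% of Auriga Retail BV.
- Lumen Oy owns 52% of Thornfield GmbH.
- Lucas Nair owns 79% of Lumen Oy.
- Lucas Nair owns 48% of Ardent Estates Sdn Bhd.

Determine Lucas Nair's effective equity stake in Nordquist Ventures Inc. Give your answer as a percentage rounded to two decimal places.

62.53%

Lucas reaches Nordquist along 3 paths.
Via Auriga → Thornfield: 18% × 48% × 5% = 0.432%.
Via Lumen → Thornfield: 79% × 52% × 5% = 2.054%.
Via Lumen: 79% × 76% = 60.04%.
Total: 0.432% + 2.054% + 60.04% = 62.526%.
Rounded: 62.53%.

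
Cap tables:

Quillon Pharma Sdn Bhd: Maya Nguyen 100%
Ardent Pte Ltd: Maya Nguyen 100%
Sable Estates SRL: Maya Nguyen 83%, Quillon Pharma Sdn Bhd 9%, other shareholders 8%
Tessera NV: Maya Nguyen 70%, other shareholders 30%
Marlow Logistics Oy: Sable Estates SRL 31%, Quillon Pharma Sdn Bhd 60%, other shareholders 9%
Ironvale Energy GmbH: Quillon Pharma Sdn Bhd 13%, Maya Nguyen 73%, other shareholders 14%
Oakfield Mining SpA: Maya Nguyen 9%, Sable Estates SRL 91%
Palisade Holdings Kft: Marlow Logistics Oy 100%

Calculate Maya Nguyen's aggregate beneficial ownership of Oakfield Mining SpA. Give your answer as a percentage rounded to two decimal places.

Maya reaches Oakfield along 3 paths.
Direct stake: 9% = 9%.
Via Sable: 83% × 91% = 75.53%.
Via Quillon → Sable: 100% × 9% × 91% = 8.19%.
Total: 9% + 75.53% + 8.19% = 92.72%.

92.72%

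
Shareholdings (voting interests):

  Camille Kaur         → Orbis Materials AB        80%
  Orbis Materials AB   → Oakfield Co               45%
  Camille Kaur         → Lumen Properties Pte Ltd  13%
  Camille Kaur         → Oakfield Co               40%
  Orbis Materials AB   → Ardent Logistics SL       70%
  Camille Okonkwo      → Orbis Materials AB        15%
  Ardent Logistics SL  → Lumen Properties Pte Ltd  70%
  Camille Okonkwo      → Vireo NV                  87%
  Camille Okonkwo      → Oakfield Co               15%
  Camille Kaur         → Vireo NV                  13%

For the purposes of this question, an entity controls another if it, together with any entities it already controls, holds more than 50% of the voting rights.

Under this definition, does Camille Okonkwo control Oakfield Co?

Camille Okonkwo holds 87% of Vireo, so Camille Okonkwo controls Vireo.
In Oakfield, Camille Okonkwo's side holds only 15%, not > 50%.
So Camille Okonkwo does not control Oakfield.

No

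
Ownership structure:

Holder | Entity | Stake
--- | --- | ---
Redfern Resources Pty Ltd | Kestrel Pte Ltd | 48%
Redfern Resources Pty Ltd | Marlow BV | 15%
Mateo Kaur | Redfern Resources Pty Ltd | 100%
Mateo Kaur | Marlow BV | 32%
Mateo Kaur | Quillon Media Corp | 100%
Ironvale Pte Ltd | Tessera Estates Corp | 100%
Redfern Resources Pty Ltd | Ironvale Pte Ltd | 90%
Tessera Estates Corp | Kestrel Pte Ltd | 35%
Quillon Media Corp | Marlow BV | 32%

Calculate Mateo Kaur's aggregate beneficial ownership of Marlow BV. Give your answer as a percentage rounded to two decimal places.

Mateo reaches Marlow along 3 paths.
Via Redfern: 100% × 15% = 15%.
Direct stake: 32% = 32%.
Via Quillon: 100% × 32% = 32%.
Total: 15% + 32% + 32% = 79%.
Rounded: 79.00%.

79.00%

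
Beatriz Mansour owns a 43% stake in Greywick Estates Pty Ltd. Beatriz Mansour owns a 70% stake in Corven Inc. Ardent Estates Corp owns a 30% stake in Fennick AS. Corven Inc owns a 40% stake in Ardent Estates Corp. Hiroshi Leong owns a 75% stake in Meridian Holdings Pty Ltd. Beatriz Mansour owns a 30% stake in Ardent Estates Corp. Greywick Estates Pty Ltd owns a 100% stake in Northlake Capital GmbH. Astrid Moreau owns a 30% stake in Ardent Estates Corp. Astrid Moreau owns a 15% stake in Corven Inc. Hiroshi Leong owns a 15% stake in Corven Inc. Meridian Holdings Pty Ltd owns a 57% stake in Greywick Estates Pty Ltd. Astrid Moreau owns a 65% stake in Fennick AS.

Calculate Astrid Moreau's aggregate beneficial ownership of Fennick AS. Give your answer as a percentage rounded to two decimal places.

Astrid reaches Fennick along 3 paths.
Via Corven → Ardent: 15% × 40% × 30% = 1.8%.
Via Ardent: 30% × 30% = 9%.
Direct stake: 65% = 65%.
Total: 1.8% + 9% + 65% = 75.8%.
Rounded: 75.80%.

75.80%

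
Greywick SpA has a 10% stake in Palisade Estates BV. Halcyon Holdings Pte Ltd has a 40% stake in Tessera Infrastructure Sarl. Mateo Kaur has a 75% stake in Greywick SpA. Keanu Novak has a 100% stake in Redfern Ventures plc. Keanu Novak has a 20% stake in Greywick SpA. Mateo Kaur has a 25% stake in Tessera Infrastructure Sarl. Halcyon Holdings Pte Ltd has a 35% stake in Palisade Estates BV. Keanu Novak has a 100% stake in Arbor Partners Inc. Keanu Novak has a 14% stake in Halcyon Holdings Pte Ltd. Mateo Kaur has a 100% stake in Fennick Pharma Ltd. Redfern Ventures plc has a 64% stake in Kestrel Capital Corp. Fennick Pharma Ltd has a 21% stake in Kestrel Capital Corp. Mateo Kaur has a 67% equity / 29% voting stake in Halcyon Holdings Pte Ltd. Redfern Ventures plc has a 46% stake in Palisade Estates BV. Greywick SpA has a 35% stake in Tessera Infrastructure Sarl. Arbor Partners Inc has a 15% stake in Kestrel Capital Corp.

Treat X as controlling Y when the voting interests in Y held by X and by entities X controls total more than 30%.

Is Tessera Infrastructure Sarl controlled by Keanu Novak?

Keanu holds 100% of Redfern, so Keanu controls Redfern.
Redfern holds 46% of Palisade, so Keanu controls Palisade.
Keanu holds 100% of Arbor, so Keanu controls Arbor.
Redfern and Arbor together hold 64% + 15% = 79% of Kestrel, so Keanu controls Kestrel.
Neither Keanu nor any entity Keanu controls holds any voting interest in Tessera.
So Keanu does not control Tessera.

No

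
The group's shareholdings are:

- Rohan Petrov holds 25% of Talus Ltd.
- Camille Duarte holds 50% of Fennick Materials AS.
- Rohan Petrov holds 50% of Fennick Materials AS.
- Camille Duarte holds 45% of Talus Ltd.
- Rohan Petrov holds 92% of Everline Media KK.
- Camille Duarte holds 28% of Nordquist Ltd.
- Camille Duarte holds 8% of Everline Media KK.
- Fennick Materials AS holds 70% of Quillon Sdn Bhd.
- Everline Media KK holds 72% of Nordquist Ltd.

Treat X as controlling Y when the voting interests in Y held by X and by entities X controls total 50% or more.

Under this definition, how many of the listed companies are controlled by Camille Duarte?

2

Camille holds 50% of Fennick, so Camille controls Fennick.
Fennick holds 70% of Quillon, so Camille controls Quillon.
No other company's threshold is met.
Camille controls 2 companies.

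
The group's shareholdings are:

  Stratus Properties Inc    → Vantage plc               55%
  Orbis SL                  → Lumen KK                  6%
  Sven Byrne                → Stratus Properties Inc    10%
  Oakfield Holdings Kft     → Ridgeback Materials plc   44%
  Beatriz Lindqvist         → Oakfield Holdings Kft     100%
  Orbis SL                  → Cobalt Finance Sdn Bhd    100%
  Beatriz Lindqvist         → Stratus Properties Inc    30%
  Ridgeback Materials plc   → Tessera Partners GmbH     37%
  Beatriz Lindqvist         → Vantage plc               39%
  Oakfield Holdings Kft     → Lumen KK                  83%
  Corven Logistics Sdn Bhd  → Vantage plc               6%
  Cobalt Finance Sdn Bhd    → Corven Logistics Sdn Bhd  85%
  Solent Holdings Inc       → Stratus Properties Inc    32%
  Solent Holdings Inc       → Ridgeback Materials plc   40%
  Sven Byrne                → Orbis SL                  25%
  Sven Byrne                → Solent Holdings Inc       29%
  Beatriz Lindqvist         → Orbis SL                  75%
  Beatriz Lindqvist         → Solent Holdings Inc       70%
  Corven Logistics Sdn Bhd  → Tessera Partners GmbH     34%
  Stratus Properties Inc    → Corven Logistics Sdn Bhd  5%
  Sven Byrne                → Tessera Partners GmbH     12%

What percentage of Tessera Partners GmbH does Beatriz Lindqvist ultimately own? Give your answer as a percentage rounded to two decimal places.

Beatriz reaches Tessera along 5 paths.
Via Orbis → Cobalt → Corven: 75% × 100% × 85% × 34% = 21.675%.
Via Stratus → Corven: 30% × 5% × 34% = 0.51%.
Via Solent → Stratus → Corven: 70% × 32% × 5% × 34% = 0.3808%.
Via Oakfield → Ridgeback: 100% × 44% × 37% = 16.28%.
Via Solent → Ridgeback: 70% × 40% × 37% = 10.36%.
Total: 21.675% + 0.51% + 0.3808% + 16.28% + 10.36% = 49.2058%.
Rounded: 49.21%.

49.21%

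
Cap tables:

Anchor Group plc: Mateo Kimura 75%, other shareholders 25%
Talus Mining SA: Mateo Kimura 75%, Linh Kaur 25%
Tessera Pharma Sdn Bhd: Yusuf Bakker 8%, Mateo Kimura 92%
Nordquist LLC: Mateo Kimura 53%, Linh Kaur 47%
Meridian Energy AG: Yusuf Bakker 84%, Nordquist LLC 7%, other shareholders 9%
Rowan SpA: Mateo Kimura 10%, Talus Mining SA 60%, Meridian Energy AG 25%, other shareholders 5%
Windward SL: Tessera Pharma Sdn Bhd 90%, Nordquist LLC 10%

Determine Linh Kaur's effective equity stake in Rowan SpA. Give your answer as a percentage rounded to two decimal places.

15.82%

Linh reaches Rowan along 2 paths.
Via Talus: 25% × 60% = 15%.
Via Nordquist → Meridian: 47% × 7% × 25% = 0.8225%.
Total: 15% + 0.8225% = 15.8225%.
Rounded: 15.82%.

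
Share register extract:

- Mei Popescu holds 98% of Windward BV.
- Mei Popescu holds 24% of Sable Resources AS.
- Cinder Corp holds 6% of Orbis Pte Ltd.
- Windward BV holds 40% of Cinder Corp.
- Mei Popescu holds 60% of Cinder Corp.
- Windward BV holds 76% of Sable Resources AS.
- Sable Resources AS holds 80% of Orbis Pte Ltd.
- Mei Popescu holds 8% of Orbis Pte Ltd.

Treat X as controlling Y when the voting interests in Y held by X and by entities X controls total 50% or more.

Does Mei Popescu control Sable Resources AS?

Yes

Mei holds 98% of Windward, so Mei controls Windward.
Windward and Mei together hold 76% + 24% = 100% of Sable, so Mei controls Sable.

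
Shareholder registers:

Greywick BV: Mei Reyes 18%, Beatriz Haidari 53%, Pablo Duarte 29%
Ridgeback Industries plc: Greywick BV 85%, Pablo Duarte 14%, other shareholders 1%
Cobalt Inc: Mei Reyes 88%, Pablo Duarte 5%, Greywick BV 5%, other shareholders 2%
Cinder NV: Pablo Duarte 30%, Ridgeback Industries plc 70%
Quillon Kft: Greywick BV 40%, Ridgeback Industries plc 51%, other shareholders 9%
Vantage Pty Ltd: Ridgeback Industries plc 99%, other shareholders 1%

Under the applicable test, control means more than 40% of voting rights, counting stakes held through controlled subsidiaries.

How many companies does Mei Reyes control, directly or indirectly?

1

Mei holds 88% of Cobalt, so Mei controls Cobalt.
No other company's threshold is met.
Mei controls 1 company.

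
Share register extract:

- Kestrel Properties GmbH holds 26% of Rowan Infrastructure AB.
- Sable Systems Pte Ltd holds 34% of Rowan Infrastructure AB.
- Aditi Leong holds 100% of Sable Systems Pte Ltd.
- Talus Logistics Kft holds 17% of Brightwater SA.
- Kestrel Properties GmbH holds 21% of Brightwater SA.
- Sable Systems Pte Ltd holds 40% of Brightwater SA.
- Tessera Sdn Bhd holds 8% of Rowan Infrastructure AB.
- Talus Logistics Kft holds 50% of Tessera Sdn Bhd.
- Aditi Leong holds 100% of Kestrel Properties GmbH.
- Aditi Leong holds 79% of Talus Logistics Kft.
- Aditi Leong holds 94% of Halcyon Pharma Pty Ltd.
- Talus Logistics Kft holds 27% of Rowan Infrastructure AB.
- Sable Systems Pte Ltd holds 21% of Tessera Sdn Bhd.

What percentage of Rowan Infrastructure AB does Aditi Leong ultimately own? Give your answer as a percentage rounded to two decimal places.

Aditi reaches Rowan along 5 paths.
Via Sable: 100% × 34% = 34%.
Via Talus: 79% × 27% = 21.33%.
Via Kestrel: 100% × 26% = 26%.
Via Talus → Tessera: 79% × 50% × 8% = 3.16%.
Via Sable → Tessera: 100% × 21% × 8% = 1.68%.
Total: 34% + 21.33% + 26% + 3.16% + 1.68% = 86.17%.

86.17%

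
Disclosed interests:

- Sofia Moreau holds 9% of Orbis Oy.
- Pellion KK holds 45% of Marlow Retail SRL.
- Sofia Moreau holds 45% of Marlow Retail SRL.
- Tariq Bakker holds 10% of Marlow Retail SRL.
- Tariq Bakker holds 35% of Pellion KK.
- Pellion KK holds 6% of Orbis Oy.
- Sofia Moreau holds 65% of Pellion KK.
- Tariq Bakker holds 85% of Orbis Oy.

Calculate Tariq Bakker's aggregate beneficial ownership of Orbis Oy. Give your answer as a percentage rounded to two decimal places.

87.10%

Tariq reaches Orbis along 2 paths.
Via Pellion: 35% × 6% = 2.1%.
Direct stake: 85% = 85%.
Total: 2.1% + 85% = 87.1%.
Rounded: 87.10%.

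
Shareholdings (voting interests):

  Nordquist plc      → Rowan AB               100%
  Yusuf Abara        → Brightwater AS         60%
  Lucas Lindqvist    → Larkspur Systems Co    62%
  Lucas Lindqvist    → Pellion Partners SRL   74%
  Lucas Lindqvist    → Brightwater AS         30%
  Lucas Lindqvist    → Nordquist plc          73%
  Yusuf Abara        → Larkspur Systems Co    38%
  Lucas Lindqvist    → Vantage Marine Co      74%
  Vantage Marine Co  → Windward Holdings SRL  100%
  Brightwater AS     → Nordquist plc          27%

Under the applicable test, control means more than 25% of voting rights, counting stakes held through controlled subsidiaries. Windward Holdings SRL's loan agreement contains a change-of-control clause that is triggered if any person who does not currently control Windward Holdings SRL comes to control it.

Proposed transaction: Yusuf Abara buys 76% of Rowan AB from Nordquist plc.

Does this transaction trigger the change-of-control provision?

No

The purchase adds only to Yusuf's holdings (Nordquist's stake shrinks), so Yusuf is the only person who could newly come to control Windward.
Yusuf holds 38% of Larkspur, so Yusuf controls Larkspur.
Yusuf holds 60% of Brightwater, so Yusuf controls Brightwater.
Brightwater holds 27% of Nordquist, so Yusuf controls Nordquist.
Nordquist holds 100% of Rowan, so Yusuf controls Rowan.
Neither Yusuf nor any entity Yusuf controls holds any voting interest in Windward.
So before the transaction, Yusuf does not control Windward.
After the purchase, Yusuf holds 76% of Rowan directly, and Nordquist's stake falls to 24%.
Nordquist and Yusuf together hold 24% + 76% = 100% of Rowan, so Yusuf controls Rowan.
After the transaction, neither Yusuf nor any entity Yusuf controls holds a voting interest in Windward, so Yusuf still does not control it.
No new person acquires control, so the clause is not triggered.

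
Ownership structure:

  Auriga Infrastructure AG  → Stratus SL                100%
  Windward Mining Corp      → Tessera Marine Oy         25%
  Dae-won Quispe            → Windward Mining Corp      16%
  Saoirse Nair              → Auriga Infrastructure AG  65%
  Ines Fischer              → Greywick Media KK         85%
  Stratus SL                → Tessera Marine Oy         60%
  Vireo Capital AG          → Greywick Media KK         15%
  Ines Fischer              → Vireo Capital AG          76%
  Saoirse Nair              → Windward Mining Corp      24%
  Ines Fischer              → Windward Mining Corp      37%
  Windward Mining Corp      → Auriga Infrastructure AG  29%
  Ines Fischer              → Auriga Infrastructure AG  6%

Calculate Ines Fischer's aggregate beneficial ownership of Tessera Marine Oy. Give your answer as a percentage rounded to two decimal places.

19.29%

Ines reaches Tessera along 3 paths.
Via Auriga → Stratus: 6% × 100% × 60% = 3.6%.
Via Windward → Auriga → Stratus: 37% × 29% × 100% × 60% = 6.438%.
Via Windward: 37% × 25% = 9.25%.
Total: 3.6% + 6.438% + 9.25% = 19.288%.
Rounded: 19.29%.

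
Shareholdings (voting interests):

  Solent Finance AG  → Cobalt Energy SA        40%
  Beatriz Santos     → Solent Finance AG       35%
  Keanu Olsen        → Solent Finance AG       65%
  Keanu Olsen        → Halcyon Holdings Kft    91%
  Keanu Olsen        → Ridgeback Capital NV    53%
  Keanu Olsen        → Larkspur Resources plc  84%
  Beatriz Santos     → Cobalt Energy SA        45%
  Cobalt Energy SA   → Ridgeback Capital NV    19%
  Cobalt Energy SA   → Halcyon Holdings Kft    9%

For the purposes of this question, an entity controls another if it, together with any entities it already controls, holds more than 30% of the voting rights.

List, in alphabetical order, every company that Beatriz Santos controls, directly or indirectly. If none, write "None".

Beatriz holds 35% of Solent, so Beatriz controls Solent.
Solent and Beatriz together hold 40% + 45% = 85% of Cobalt, so Beatriz controls Cobalt.
No other company's threshold is met.

Cobalt Energy SA, Solent Finance AG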